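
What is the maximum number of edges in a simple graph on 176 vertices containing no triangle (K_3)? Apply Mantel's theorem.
ex(176, K_3) = ⌊176^2/4⌋ = 7744

Mantel (1907): a triangle-free graph on n vertices has at most ⌊n^2/4⌋ edges, with equality for the complete bipartite graph K_{⌊n/2⌋, ⌈n/2⌉}. For n = 176: ⌊176^2/4⌋ = ⌊30976/4⌋ = 7744. The extremal graph is K_{88, 88}, which has 88·88 = 7744 edges.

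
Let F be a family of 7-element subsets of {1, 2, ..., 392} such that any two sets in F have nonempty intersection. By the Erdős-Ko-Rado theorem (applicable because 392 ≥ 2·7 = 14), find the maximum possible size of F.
max |F| = C(391, 6) = 4775165900583

The Erdős-Ko-Rado theorem states: for n ≥ 2k, an intersecting family of k-subsets of an n-element set has size at most C(n − 1, k − 1), with equality for 'star' families {A ⊆ [n] : |A| = k, i ∈ A} (fix an element i). For n = 392, k = 7: C(391, 6) = 4775165900583.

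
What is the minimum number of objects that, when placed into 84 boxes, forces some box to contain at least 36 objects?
n = (36 − 1)·84 + 1 = 2941

By the generalised pigeonhole principle, to guarantee some box contains ≥ r objects we need more than (r − 1) · k objects total. Threshold: n = (r − 1) · k + 1. With r = 36 and k = 84: n = 35 · 84 + 1 = 2940 + 1 = 2941. For n = 2940 = 35 · 84, we can put exactly 35 objects in every box, avoiding 36 in any single one — so 2941 is tight.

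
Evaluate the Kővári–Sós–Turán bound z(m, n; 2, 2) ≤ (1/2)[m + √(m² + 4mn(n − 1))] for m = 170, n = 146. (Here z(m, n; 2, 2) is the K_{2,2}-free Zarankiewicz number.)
z(170, 146; 2, 2) ≤ (1/2)[170 + √(170² + 4·170·146·145)] = (1/2)[170 + √14424500] = 1983.98

Kővári–Sós–Turán: let r_1, ..., r_170 be the row sums and z = Σ r_i the total number of 1s. Each pair of columns can share at most one row with both entries 1 (else a 2×2 all-ones block appears), so Σ_i C(r_i, 2) ≤ C(146, 2) = 10585. By convexity Σ_i C(r_i, 2) ≥ 170·C(z/170, 2) = z(z − 170)/(2·170), giving z² − 170z − 170·146·145 ≤ 0 and hence z ≤ (1/2)[170 + √(28900 + 4·3598900)] = (1/2)[170 + √14424500] ≈ (1/2)(170 + 3797.96) = 1983.98.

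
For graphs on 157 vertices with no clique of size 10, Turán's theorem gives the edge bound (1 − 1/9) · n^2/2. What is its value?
Turán density bound = (8/9) · 157^2/2 = 98596/9 ≈ 10955.1111

Turán's theorem: ex(n, K_{r+1}) is achieved by the complete r-partite Turán graph T(n, r) with parts as balanced as possible, and is at most (1 − 1/r) · n^2/2. For r = 9, n = 157: the density bound is (8/9) · 24649/2 = 98596/9 ≈ 10955.1111. The integer-valued extremum is e(T(157, 9)) = 10954, which is strictly less than the density bound 98596/9 since 9 ∤ 157 (the parts of T(157, 9) cannot all be equal).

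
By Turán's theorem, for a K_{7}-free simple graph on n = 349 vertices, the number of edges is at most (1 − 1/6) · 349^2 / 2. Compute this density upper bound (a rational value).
Turán density bound = (5/6) · 349^2/2 = 609005/12 ≈ 50750.4167

Turán's theorem: ex(n, K_{r+1}) is achieved by the complete r-partite Turán graph T(n, r) with parts as balanced as possible, and is at most (1 − 1/r) · n^2/2. For r = 6, n = 349: the density bound is (5/6) · 121801/2 = 609005/12 ≈ 50750.4167. The integer-valued extremum is e(T(349, 6)) = 50750, which is strictly less than the density bound 609005/12 since 6 ∤ 349 (the parts of T(349, 6) cannot all be equal).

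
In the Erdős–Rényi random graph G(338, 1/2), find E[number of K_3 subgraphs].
E[# K_3] = C(338, 3) · (1/2)^C(3, 2) = 6378736 / 2^3 = 797342

For each 3-subset S of vertices (there are C(338, 3) = 6378736 such S), let X_S = 1 if S induces a K_3 (all C(3, 2) = 3 edges present). Then P(X_S = 1) = (1/2)^3 = 1/8. By linearity of expectation, E[# K_3] = C(338, 3) · (1/2)^3 = 6378736 / 8 = 797342.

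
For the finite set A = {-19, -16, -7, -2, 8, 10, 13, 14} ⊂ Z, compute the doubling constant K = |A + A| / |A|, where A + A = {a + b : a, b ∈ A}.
K = |A + A| / |A| = 33/8

Enumerate A + A = {a + b : a, b ∈ A}. With |A| = 8, there are |A|^2 = 64 ordered sum pairs; collecting distinct values, A + A = {-38, -35, -32, -26, -23, -21, -18, -14, -11, -9, -8, -6, -5, -4, -3, -2, 1, 3, 6, 7, 8, 11, 12, 16, 18, 20, 21, 22, 23, 24, 26, 27, 28}, so |A + A| = 33. Thus K = 33/8. For comparison, the minimum possible |A + A| over all 8-element sets is 2·8 − 1 = 15 (so min K = 15/8), attained only by arithmetic progressions.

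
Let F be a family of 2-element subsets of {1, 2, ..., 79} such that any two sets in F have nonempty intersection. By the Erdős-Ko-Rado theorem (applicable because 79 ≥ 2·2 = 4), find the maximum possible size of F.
max |F| = C(78, 1) = 78

Erdős-Ko-Rado (1961): when n ≥ 2k, max |F| = C(n−1, k−1). The bound is attained by the star {A : i ∈ A} for any fixed i ∈ [n]. Here C(79−1, 2−1) = C(78, 1) = 78.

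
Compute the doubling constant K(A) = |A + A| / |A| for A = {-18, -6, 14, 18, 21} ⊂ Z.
K = |A + A| / |A| = 15/5 = 3

Enumerate A + A = {a + b : a, b ∈ A}. With |A| = 5, there are |A|^2 = 25 ordered sum pairs; collecting distinct values, A + A = {-36, -24, -12, -4, 0, 3, 8, 12, 15, 28, 32, 35, 36, 39, 42}, so |A + A| = 15. Thus K = 15/5 = 3. For comparison, the minimum possible |A + A| over all 5-element sets is 2·5 − 1 = 9 (so min K = 9/5), attained only by arithmetic progressions.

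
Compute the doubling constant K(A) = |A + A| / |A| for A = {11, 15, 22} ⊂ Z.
K = |A + A| / |A| = 6/3 = 2

Enumerate A + A = {a + b : a, b ∈ A}. With |A| = 3, there are |A|^2 = 9 ordered sum pairs; collecting distinct values, A + A = {22, 26, 30, 33, 37, 44}, so |A + A| = 6. Thus K = 6/3 = 2. For comparison, the minimum possible |A + A| over all 3-element sets is 2·3 − 1 = 5 (so min K = 5/3), attained only by arithmetic progressions.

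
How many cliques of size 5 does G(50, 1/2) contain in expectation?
E[# K_5] = C(50, 5) · (1/2)^C(5, 2) = 2118760 / 2^10 = 264845/128 = 2069.1015625

For each 5-subset S of vertices (there are C(50, 5) = 2118760 such S), let X_S = 1 if S induces a K_5 (all C(5, 2) = 10 edges present). Then P(X_S = 1) = (1/2)^10 = 1/1024. By linearity of expectation, E[# K_5] = C(50, 5) · (1/2)^10 = 2118760 / 1024 = 264845/128 = 2069.1015625.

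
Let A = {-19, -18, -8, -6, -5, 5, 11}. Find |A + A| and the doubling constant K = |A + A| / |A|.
K = |A + A| / |A| = 25/7

Enumerate A + A = {a + b : a, b ∈ A}. With |A| = 7, there are |A|^2 = 49 ordered sum pairs; collecting distinct values, A + A = {-38, -37, -36, -27, -26, -25, -24, -23, -16, -14, -13, -12, -11, -10, -8, -7, -3, -1, 0, 3, 5, 6, 10, 16, 22}, so |A + A| = 25. Thus K = 25/7. For comparison, the minimum possible |A + A| over all 7-element sets is 2·7 − 1 = 13 (so min K = 13/7), attained only by arithmetic progressions.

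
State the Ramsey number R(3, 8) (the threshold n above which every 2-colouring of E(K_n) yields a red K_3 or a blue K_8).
R(3, 8) = 28

Lower bound: an explicit 2-colouring of K_{27} (typically a Paley-type or other structured construction) avoids a red K_3 and a blue K_8, showing R(3, 8) > 27.
Upper bound: the simple Erdős–Szekeres recurrence only gives R(3, 8) ≤ 31; the tight bound R(3, 8) ≤ 28 requires a sharper case analysis (or computer search) of 2-colourings of K_{28}.
Hence R(3, 8) = 28.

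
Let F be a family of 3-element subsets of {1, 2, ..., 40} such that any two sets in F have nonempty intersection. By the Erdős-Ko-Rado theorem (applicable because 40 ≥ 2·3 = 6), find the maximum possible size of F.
max |F| = C(39, 2) = 741

Erdős-Ko-Rado (1961): when n ≥ 2k, max |F| = C(n−1, k−1). The bound is attained by the star {A : i ∈ A} for any fixed i ∈ [n]. Here C(40−1, 3−1) = C(39, 2) = 741.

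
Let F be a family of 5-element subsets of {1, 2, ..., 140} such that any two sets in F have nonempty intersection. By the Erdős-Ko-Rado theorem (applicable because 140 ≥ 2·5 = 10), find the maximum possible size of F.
max |F| = C(139, 4) = 14891626

Erdős-Ko-Rado (1961): when n ≥ 2k, max |F| = C(n−1, k−1). The bound is attained by the star {A : i ∈ A} for any fixed i ∈ [n]. Here C(140−1, 5−1) = C(139, 4) = 14891626.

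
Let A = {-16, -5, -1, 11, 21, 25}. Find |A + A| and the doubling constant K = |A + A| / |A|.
K = |A + A| / |A| = 20/6 = 10/3

Enumerate A + A = {a + b : a, b ∈ A}. With |A| = 6, there are |A|^2 = 36 ordered sum pairs; collecting distinct values, A + A = {-32, -21, -17, -10, -6, -5, -2, 5, 6, 9, 10, 16, 20, 22, 24, 32, 36, 42, 46, 50}, so |A + A| = 20. Thus K = 20/6 = 10/3. For comparison, the minimum possible |A + A| over all 6-element sets is 2·6 − 1 = 11 (so min K = 11/6), attained only by arithmetic progressions.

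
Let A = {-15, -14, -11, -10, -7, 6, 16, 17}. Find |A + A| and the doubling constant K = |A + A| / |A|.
K = |A + A| / |A| = 31/8

Enumerate A + A = {a + b : a, b ∈ A}. With |A| = 8, there are |A|^2 = 64 ordered sum pairs; collecting distinct values, A + A = {-30, -29, -28, -26, -25, -24, -22, -21, -20, -18, -17, -14, -9, -8, -5, -4, -1, 1, 2, 3, 5, 6, 7, 9, 10, 12, 22, 23, 32, 33, 34}, so |A + A| = 31. Thus K = 31/8. For comparison, the minimum possible |A + A| over all 8-element sets is 2·8 − 1 = 15 (so min K = 15/8), attained only by arithmetic progressions.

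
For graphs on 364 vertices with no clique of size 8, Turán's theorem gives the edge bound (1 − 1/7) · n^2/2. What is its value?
Turán density bound = (6/7) · 364^2/2 = 56784

Turán's theorem: ex(n, K_{r+1}) is achieved by the complete r-partite Turán graph T(n, r) with parts as balanced as possible, and is at most (1 − 1/r) · n^2/2. For r = 7, n = 364: the density bound is (6/7) · 132496/2 = 56784. Since 7 ∣ 364, the Turán graph T(364, 7) has parts of equal size 52, and its edge count e(T(364, 7)) = 56784 attains the density bound exactly.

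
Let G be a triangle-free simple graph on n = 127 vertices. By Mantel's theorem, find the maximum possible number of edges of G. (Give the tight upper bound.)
ex(127, K_3) = ⌊127^2/4⌋ = 4032

Mantel (1907): a triangle-free graph on n vertices has at most ⌊n^2/4⌋ edges, with equality for the complete bipartite graph K_{⌊n/2⌋, ⌈n/2⌉}. For n = 127: ⌊127^2/4⌋ = ⌊16129/4⌋ = 4032. The extremal graph is K_{63, 64}, which has 63·64 = 4032 edges.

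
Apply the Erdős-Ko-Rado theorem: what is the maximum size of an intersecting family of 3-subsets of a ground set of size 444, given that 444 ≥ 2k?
max |F| = C(443, 2) = 97903

The Erdős-Ko-Rado theorem states: for n ≥ 2k, an intersecting family of k-subsets of an n-element set has size at most C(n − 1, k − 1), with equality for 'star' families {A ⊆ [n] : |A| = k, i ∈ A} (fix an element i). For n = 444, k = 3: C(443, 2) = 97903.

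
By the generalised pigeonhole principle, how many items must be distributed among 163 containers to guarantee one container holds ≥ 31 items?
n = (31 − 1)·163 + 1 = 4891

By the generalised pigeonhole principle, to guarantee some box contains ≥ r objects we need more than (r − 1) · k objects total. Threshold: n = (r − 1) · k + 1. With r = 31 and k = 163: n = 30 · 163 + 1 = 4890 + 1 = 4891. For n = 4890 = 30 · 163, we can put exactly 30 objects in every box, avoiding 31 in any single one — so 4891 is tight.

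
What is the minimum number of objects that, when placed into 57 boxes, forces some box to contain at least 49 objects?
n = (49 − 1)·57 + 1 = 2737

By the generalised pigeonhole principle, to guarantee some box contains ≥ r objects we need more than (r − 1) · k objects total. Threshold: n = (r − 1) · k + 1. With r = 49 and k = 57: n = 48 · 57 + 1 = 2736 + 1 = 2737. For n = 2736 = 48 · 57, we can put exactly 48 objects in every box, avoiding 49 in any single one — so 2737 is tight.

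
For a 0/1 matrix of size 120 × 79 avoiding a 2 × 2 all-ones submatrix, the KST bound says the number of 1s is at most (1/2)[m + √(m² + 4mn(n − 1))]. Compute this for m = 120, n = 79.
z(120, 79; 2, 2) ≤ (1/2)[120 + √(120² + 4·120·79·78)] = (1/2)[120 + √2972160] = 921.9977

Kővári–Sós–Turán: let r_1, ..., r_120 be the row sums and z = Σ r_i the total number of 1s. Each pair of columns can share at most one row with both entries 1 (else a 2×2 all-ones block appears), so Σ_i C(r_i, 2) ≤ C(79, 2) = 3081. By convexity Σ_i C(r_i, 2) ≥ 120·C(z/120, 2) = z(z − 120)/(2·120), giving z² − 120z − 120·79·78 ≤ 0 and hence z ≤ (1/2)[120 + √(14400 + 4·739440)] = (1/2)[120 + √2972160] ≈ (1/2)(120 + 1723.9954) = 921.9977.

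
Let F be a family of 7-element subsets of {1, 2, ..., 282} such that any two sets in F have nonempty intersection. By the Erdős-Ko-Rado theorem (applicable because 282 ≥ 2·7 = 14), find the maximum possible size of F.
max |F| = C(281, 6) = 647992090956

The Erdős-Ko-Rado theorem states: for n ≥ 2k, an intersecting family of k-subsets of an n-element set has size at most C(n − 1, k − 1), with equality for 'star' families {A ⊆ [n] : |A| = k, i ∈ A} (fix an element i). For n = 282, k = 7: C(281, 6) = 647992090956.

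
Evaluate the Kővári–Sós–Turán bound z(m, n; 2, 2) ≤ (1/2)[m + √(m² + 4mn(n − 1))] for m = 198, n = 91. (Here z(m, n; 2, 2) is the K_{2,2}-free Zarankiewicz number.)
z(198, 91; 2, 2) ≤ (1/2)[198 + √(198² + 4·198·91·90)] = (1/2)[198 + √6525684] = 1376.2709

Kővári–Sós–Turán: let r_1, ..., r_198 be the row sums and z = Σ r_i the total number of 1s. Each pair of columns can share at most one row with both entries 1 (else a 2×2 all-ones block appears), so Σ_i C(r_i, 2) ≤ C(91, 2) = 4095. By convexity Σ_i C(r_i, 2) ≥ 198·C(z/198, 2) = z(z − 198)/(2·198), giving z² − 198z − 198·91·90 ≤ 0 and hence z ≤ (1/2)[198 + √(39204 + 4·1621620)] = (1/2)[198 + √6525684] ≈ (1/2)(198 + 2554.5418) = 1376.2709.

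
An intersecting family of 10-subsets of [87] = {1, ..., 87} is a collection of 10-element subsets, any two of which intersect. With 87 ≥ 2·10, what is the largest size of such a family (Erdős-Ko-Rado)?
max |F| = C(86, 9) = 459856441980

The Erdős-Ko-Rado theorem states: for n ≥ 2k, an intersecting family of k-subsets of an n-element set has size at most C(n − 1, k − 1), with equality for 'star' families {A ⊆ [n] : |A| = k, i ∈ A} (fix an element i). For n = 87, k = 10: C(86, 9) = 459856441980.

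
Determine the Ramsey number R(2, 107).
R(2, 107) = 107

R(2, k) = k for all k ≥ 2: in a 2-colouring of K_k, either some edge is red (a red K_2) or all edges are blue (a blue K_k). And K_{106} coloured all-blue has no blue K_107, so R(2, 107) > 106. Hence R(2, 107) = 107.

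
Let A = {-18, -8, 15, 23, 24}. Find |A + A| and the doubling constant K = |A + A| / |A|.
K = |A + A| / |A| = 15/5 = 3

Enumerate A + A = {a + b : a, b ∈ A}. With |A| = 5, there are |A|^2 = 25 ordered sum pairs; collecting distinct values, A + A = {-36, -26, -16, -3, 5, 6, 7, 15, 16, 30, 38, 39, 46, 47, 48}, so |A + A| = 15. Thus K = 15/5 = 3. For comparison, the minimum possible |A + A| over all 5-element sets is 2·5 − 1 = 9 (so min K = 9/5), attained only by arithmetic progressions.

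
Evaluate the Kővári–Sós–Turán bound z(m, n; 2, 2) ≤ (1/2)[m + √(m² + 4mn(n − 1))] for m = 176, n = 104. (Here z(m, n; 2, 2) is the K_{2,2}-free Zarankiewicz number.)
z(176, 104; 2, 2) ≤ (1/2)[176 + √(176² + 4·176·104·103)] = (1/2)[176 + √7572224] = 1463.8837

Kővári–Sós–Turán: let r_1, ..., r_176 be the row sums and z = Σ r_i the total number of 1s. Each pair of columns can share at most one row with both entries 1 (else a 2×2 all-ones block appears), so Σ_i C(r_i, 2) ≤ C(104, 2) = 5356. By convexity Σ_i C(r_i, 2) ≥ 176·C(z/176, 2) = z(z − 176)/(2·176), giving z² − 176z − 176·104·103 ≤ 0 and hence z ≤ (1/2)[176 + √(30976 + 4·1885312)] = (1/2)[176 + √7572224] ≈ (1/2)(176 + 2751.7674) = 1463.8837.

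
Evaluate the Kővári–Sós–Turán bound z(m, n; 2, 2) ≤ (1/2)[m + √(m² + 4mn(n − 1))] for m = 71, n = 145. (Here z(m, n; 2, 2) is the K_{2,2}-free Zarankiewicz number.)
z(71, 145; 2, 2) ≤ (1/2)[71 + √(71² + 4·71·145·144)] = (1/2)[71 + √5934961] = 1253.5888

Kővári–Sós–Turán: let r_1, ..., r_71 be the row sums and z = Σ r_i the total number of 1s. Each pair of columns can share at most one row with both entries 1 (else a 2×2 all-ones block appears), so Σ_i C(r_i, 2) ≤ C(145, 2) = 10440. By convexity Σ_i C(r_i, 2) ≥ 71·C(z/71, 2) = z(z − 71)/(2·71), giving z² − 71z − 71·145·144 ≤ 0 and hence z ≤ (1/2)[71 + √(5041 + 4·1482480)] = (1/2)[71 + √5934961] ≈ (1/2)(71 + 2436.1775) = 1253.5888.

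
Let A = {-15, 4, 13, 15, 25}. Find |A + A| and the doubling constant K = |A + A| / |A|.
K = |A + A| / |A| = 15/5 = 3

Enumerate A + A = {a + b : a, b ∈ A}. With |A| = 5, there are |A|^2 = 25 ordered sum pairs; collecting distinct values, A + A = {-30, -11, -2, 0, 8, 10, 17, 19, 26, 28, 29, 30, 38, 40, 50}, so |A + A| = 15. Thus K = 15/5 = 3. For comparison, the minimum possible |A + A| over all 5-element sets is 2·5 − 1 = 9 (so min K = 9/5), attained only by arithmetic progressions.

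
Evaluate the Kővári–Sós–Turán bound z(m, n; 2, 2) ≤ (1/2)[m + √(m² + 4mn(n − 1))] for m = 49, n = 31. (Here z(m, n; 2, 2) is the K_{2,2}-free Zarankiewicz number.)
z(49, 31; 2, 2) ≤ (1/2)[49 + √(49² + 4·49·31·30)] = (1/2)[49 + √184681] = 239.3726

Kővári–Sós–Turán: let r_1, ..., r_49 be the row sums and z = Σ r_i the total number of 1s. Each pair of columns can share at most one row with both entries 1 (else a 2×2 all-ones block appears), so Σ_i C(r_i, 2) ≤ C(31, 2) = 465. By convexity Σ_i C(r_i, 2) ≥ 49·C(z/49, 2) = z(z − 49)/(2·49), giving z² − 49z − 49·31·30 ≤ 0 and hence z ≤ (1/2)[49 + √(2401 + 4·45570)] = (1/2)[49 + √184681] ≈ (1/2)(49 + 429.7453) = 239.3726.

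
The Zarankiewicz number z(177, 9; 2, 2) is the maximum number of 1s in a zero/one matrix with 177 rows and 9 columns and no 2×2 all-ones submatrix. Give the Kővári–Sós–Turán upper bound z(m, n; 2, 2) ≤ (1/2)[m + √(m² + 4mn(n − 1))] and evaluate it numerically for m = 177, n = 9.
z(177, 9; 2, 2) ≤ (1/2)[177 + √(177² + 4·177·9·8)] = (1/2)[177 + √82305] = 231.9442

Kővári–Sós–Turán: let r_1, ..., r_177 be the row sums and z = Σ r_i the total number of 1s. Each pair of columns can share at most one row with both entries 1 (else a 2×2 all-ones block appears), so Σ_i C(r_i, 2) ≤ C(9, 2) = 36. By convexity Σ_i C(r_i, 2) ≥ 177·C(z/177, 2) = z(z − 177)/(2·177), giving z² − 177z − 177·9·8 ≤ 0 and hence z ≤ (1/2)[177 + √(31329 + 4·12744)] = (1/2)[177 + √82305] ≈ (1/2)(177 + 286.8885) = 231.9442.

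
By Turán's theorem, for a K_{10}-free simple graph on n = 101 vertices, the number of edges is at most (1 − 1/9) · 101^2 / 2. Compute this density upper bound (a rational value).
Turán density bound = (8/9) · 101^2/2 = 40804/9 ≈ 4533.7778

Turán's theorem: ex(n, K_{r+1}) is achieved by the complete r-partite Turán graph T(n, r) with parts as balanced as possible, and is at most (1 − 1/r) · n^2/2. For r = 9, n = 101: the density bound is (8/9) · 10201/2 = 40804/9 ≈ 4533.7778. The integer-valued extremum is e(T(101, 9)) = 4533, which is strictly less than the density bound 40804/9 since 9 ∤ 101 (the parts of T(101, 9) cannot all be equal).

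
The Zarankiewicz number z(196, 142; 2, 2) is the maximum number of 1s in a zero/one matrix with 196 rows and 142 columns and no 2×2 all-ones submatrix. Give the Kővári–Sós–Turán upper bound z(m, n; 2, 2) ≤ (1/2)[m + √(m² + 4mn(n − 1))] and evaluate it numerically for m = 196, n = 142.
z(196, 142; 2, 2) ≤ (1/2)[196 + √(196² + 4·196·142·141)] = (1/2)[196 + √15735664] = 2081.4102

Kővári–Sós–Turán: let r_1, ..., r_196 be the row sums and z = Σ r_i the total number of 1s. Each pair of columns can share at most one row with both entries 1 (else a 2×2 all-ones block appears), so Σ_i C(r_i, 2) ≤ C(142, 2) = 10011. By convexity Σ_i C(r_i, 2) ≥ 196·C(z/196, 2) = z(z − 196)/(2·196), giving z² − 196z − 196·142·141 ≤ 0 and hence z ≤ (1/2)[196 + √(38416 + 4·3924312)] = (1/2)[196 + √15735664] ≈ (1/2)(196 + 3966.8204) = 2081.4102.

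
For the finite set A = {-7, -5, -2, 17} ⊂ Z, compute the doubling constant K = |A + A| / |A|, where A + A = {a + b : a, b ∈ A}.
K = |A + A| / |A| = 10/4 = 5/2

Enumerate A + A = {a + b : a, b ∈ A}. With |A| = 4, there are |A|^2 = 16 ordered sum pairs; collecting distinct values, A + A = {-14, -12, -10, -9, -7, -4, 10, 12, 15, 34}, so |A + A| = 10. Thus K = 10/4 = 5/2. For comparison, the minimum possible |A + A| over all 4-element sets is 2·4 − 1 = 7 (so min K = 7/4), attained only by arithmetic progressions.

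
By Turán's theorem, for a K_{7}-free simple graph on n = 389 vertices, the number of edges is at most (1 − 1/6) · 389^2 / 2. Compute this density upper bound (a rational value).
Turán density bound = (5/6) · 389^2/2 = 756605/12 ≈ 63050.4167

Turán's theorem: ex(n, K_{r+1}) is achieved by the complete r-partite Turán graph T(n, r) with parts as balanced as possible, and is at most (1 − 1/r) · n^2/2. For r = 6, n = 389: the density bound is (5/6) · 151321/2 = 756605/12 ≈ 63050.4167. The integer-valued extremum is e(T(389, 6)) = 63050, which is strictly less than the density bound 756605/12 since 6 ∤ 389 (the parts of T(389, 6) cannot all be equal).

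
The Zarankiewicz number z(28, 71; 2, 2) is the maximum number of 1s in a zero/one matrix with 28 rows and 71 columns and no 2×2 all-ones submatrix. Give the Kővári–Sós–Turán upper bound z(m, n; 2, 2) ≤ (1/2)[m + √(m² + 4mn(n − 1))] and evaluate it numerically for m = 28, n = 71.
z(28, 71; 2, 2) ≤ (1/2)[28 + √(28² + 4·28·71·70)] = (1/2)[28 + √557424] = 387.3042

Kővári–Sós–Turán: let r_1, ..., r_28 be the row sums and z = Σ r_i the total number of 1s. Each pair of columns can share at most one row with both entries 1 (else a 2×2 all-ones block appears), so Σ_i C(r_i, 2) ≤ C(71, 2) = 2485. By convexity Σ_i C(r_i, 2) ≥ 28·C(z/28, 2) = z(z − 28)/(2·28), giving z² − 28z − 28·71·70 ≤ 0 and hence z ≤ (1/2)[28 + √(784 + 4·139160)] = (1/2)[28 + √557424] ≈ (1/2)(28 + 746.6083) = 387.3042.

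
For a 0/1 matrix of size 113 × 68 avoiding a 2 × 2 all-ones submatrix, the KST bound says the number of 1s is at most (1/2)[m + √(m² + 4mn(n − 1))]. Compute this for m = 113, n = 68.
z(113, 68; 2, 2) ≤ (1/2)[113 + √(113² + 4·113·68·67)] = (1/2)[113 + √2072081] = 776.2362

Kővári–Sós–Turán: let r_1, ..., r_113 be the row sums and z = Σ r_i the total number of 1s. Each pair of columns can share at most one row with both entries 1 (else a 2×2 all-ones block appears), so Σ_i C(r_i, 2) ≤ C(68, 2) = 2278. By convexity Σ_i C(r_i, 2) ≥ 113·C(z/113, 2) = z(z − 113)/(2·113), giving z² − 113z − 113·68·67 ≤ 0 and hence z ≤ (1/2)[113 + √(12769 + 4·514828)] = (1/2)[113 + √2072081] ≈ (1/2)(113 + 1439.4725) = 776.2362.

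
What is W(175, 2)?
W(175, 2) = 175 + 1 = 176

A 2-term AP is any pair of integers, so a monochromatic 2-AP exists iff some colour is used at least twice. With 175 colours, the colouring i ↦ i on {1, ..., 175} uses each colour once, avoiding any monochromatic pair, so W(175, 2) > 175. For {1, ..., 176}, pigeonhole forces two integers of the same colour, which form a monochromatic 2-AP. Hence W(175, 2) = 176.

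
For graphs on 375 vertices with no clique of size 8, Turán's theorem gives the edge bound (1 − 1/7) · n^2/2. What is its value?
Turán density bound = (6/7) · 375^2/2 = 421875/7 ≈ 60267.8571

Turán's theorem: ex(n, K_{r+1}) is achieved by the complete r-partite Turán graph T(n, r) with parts as balanced as possible, and is at most (1 − 1/r) · n^2/2. For r = 7, n = 375: the density bound is (6/7) · 140625/2 = 421875/7 ≈ 60267.8571. The integer-valued extremum is e(T(375, 7)) = 60267, which is strictly less than the density bound 421875/7 since 7 ∤ 375 (the parts of T(375, 7) cannot all be equal).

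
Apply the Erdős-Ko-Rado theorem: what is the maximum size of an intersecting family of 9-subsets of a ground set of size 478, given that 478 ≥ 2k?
max |F| = C(477, 8) = 62661193713664425

The Erdős-Ko-Rado theorem states: for n ≥ 2k, an intersecting family of k-subsets of an n-element set has size at most C(n − 1, k − 1), with equality for 'star' families {A ⊆ [n] : |A| = k, i ∈ A} (fix an element i). For n = 478, k = 9: C(477, 8) = 62661193713664425.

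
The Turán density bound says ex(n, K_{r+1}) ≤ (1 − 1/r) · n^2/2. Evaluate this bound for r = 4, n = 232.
Turán density bound = (3/4) · 232^2/2 = 20184

Turán's theorem: ex(n, K_{r+1}) is achieved by the complete r-partite Turán graph T(n, r) with parts as balanced as possible, and is at most (1 − 1/r) · n^2/2. For r = 4, n = 232: the density bound is (3/4) · 53824/2 = 20184. Since 4 ∣ 232, the Turán graph T(232, 4) has parts of equal size 58, and its edge count e(T(232, 4)) = 20184 attains the density bound exactly.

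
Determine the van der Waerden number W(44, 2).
W(44, 2) = 44 + 1 = 45

A 2-term AP is any pair of integers, so a monochromatic 2-AP exists iff some colour is used at least twice. With 44 colours, the colouring i ↦ i on {1, ..., 44} uses each colour once, avoiding any monochromatic pair, so W(44, 2) > 44. For {1, ..., 45}, pigeonhole forces two integers of the same colour, which form a monochromatic 2-AP. Hence W(44, 2) = 45.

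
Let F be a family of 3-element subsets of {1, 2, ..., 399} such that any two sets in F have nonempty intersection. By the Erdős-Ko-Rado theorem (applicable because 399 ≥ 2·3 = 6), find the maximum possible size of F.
max |F| = C(398, 2) = 79003

Erdős-Ko-Rado (1961): when n ≥ 2k, max |F| = C(n−1, k−1). The bound is attained by the star {A : i ∈ A} for any fixed i ∈ [n]. Here C(399−1, 3−1) = C(398, 2) = 79003.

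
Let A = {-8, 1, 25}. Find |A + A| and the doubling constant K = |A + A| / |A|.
K = |A + A| / |A| = 6/3 = 2

Enumerate A + A = {a + b : a, b ∈ A}. With |A| = 3, there are |A|^2 = 9 ordered sum pairs; collecting distinct values, A + A = {-16, -7, 2, 17, 26, 50}, so |A + A| = 6. Thus K = 6/3 = 2. For comparison, the minimum possible |A + A| over all 3-element sets is 2·3 − 1 = 5 (so min K = 5/3), attained only by arithmetic progressions.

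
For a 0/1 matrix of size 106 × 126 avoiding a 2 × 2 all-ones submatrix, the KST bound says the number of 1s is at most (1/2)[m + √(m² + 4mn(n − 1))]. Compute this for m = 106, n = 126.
z(106, 126; 2, 2) ≤ (1/2)[106 + √(106² + 4·106·126·125)] = (1/2)[106 + √6689236] = 1346.1779

Kővári–Sós–Turán: let r_1, ..., r_106 be the row sums and z = Σ r_i the total number of 1s. Each pair of columns can share at most one row with both entries 1 (else a 2×2 all-ones block appears), so Σ_i C(r_i, 2) ≤ C(126, 2) = 7875. By convexity Σ_i C(r_i, 2) ≥ 106·C(z/106, 2) = z(z − 106)/(2·106), giving z² − 106z − 106·126·125 ≤ 0 and hence z ≤ (1/2)[106 + √(11236 + 4·1669500)] = (1/2)[106 + √6689236] ≈ (1/2)(106 + 2586.3557) = 1346.1779.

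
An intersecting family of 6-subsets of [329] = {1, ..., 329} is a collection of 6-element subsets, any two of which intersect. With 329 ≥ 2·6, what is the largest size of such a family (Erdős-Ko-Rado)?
max |F| = C(328, 5) = 30682187640

Erdős-Ko-Rado (1961): when n ≥ 2k, max |F| = C(n−1, k−1). The bound is attained by the star {A : i ∈ A} for any fixed i ∈ [n]. Here C(329−1, 6−1) = C(328, 5) = 30682187640.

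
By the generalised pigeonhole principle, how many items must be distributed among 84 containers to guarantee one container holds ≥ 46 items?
n = (46 − 1)·84 + 1 = 3781

By the generalised pigeonhole principle, to guarantee some box contains ≥ r objects we need more than (r − 1) · k objects total. Threshold: n = (r − 1) · k + 1. With r = 46 and k = 84: n = 45 · 84 + 1 = 3780 + 1 = 3781. For n = 3780 = 45 · 84, we can put exactly 45 objects in every box, avoiding 46 in any single one — so 3781 is tight.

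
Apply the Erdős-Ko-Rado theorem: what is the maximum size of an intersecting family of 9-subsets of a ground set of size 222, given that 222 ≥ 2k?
max |F| = C(221, 8) = 124154011875465

The Erdős-Ko-Rado theorem states: for n ≥ 2k, an intersecting family of k-subsets of an n-element set has size at most C(n − 1, k − 1), with equality for 'star' families {A ⊆ [n] : |A| = k, i ∈ A} (fix an element i). For n = 222, k = 9: C(221, 8) = 124154011875465.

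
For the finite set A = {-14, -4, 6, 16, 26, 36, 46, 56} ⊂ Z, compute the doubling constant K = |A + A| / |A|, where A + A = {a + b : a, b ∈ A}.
K = |A + A| / |A| = 15/8

Enumerate A + A = {a + b : a, b ∈ A}. With |A| = 8, there are |A|^2 = 64 ordered sum pairs; collecting distinct values, A + A = {-28, -18, -8, 2, 12, 22, 32, 42, 52, 62, 72, 82, 92, 102, 112}, so |A + A| = 15. Thus K = 15/8. Here |A + A| = 2|A| − 1 = 15, the minimum possible — so K = 15/8 is minimal, which holds iff A is an arithmetic progression.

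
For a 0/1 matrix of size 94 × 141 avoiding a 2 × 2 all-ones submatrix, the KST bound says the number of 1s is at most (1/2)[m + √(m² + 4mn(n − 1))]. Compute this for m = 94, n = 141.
z(94, 141; 2, 2) ≤ (1/2)[94 + √(94² + 4·94·141·140)] = (1/2)[94 + √7431076] = 1410

Kővári–Sós–Turán: let r_1, ..., r_94 be the row sums and z = Σ r_i the total number of 1s. Each pair of columns can share at most one row with both entries 1 (else a 2×2 all-ones block appears), so Σ_i C(r_i, 2) ≤ C(141, 2) = 9870. By convexity Σ_i C(r_i, 2) ≥ 94·C(z/94, 2) = z(z − 94)/(2·94), giving z² − 94z − 94·141·140 ≤ 0 and hence z ≤ (1/2)[94 + √(8836 + 4·1855560)] = (1/2)[94 + √7431076] ≈ (1/2)(94 + 2726) = 1410.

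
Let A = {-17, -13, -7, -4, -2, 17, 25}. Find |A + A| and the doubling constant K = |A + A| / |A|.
K = |A + A| / |A| = 28/7 = 4

Enumerate A + A = {a + b : a, b ∈ A}. With |A| = 7, there are |A|^2 = 49 ordered sum pairs; collecting distinct values, A + A = {-34, -30, -26, -24, -21, -20, -19, -17, -15, -14, -11, -9, -8, -6, -4, 0, 4, 8, 10, 12, 13, 15, 18, 21, 23, 34, 42, 50}, so |A + A| = 28. Thus K = 28/7 = 4. For comparison, the minimum possible |A + A| over all 7-element sets is 2·7 − 1 = 13 (so min K = 13/7), attained only by arithmetic progressions.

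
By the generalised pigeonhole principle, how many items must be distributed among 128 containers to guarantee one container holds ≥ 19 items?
n = (19 − 1)·128 + 1 = 2305

By the generalised pigeonhole principle, to guarantee some box contains ≥ r objects we need more than (r − 1) · k objects total. Threshold: n = (r − 1) · k + 1. With r = 19 and k = 128: n = 18 · 128 + 1 = 2304 + 1 = 2305. For n = 2304 = 18 · 128, we can put exactly 18 objects in every box, avoiding 19 in any single one — so 2305 is tight.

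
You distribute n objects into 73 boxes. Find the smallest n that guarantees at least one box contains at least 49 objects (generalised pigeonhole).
n = (49 − 1)·73 + 1 = 3505

By the generalised pigeonhole principle, to guarantee some box contains ≥ r objects we need more than (r − 1) · k objects total. Threshold: n = (r − 1) · k + 1. With r = 49 and k = 73: n = 48 · 73 + 1 = 3504 + 1 = 3505. For n = 3504 = 48 · 73, we can put exactly 48 objects in every box, avoiding 49 in any single one — so 3505 is tight.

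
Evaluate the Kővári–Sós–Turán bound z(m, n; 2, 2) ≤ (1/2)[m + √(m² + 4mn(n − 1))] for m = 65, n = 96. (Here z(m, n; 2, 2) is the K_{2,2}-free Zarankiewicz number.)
z(65, 96; 2, 2) ≤ (1/2)[65 + √(65² + 4·65·96·95)] = (1/2)[65 + √2375425] = 803.1207

Kővári–Sós–Turán: let r_1, ..., r_65 be the row sums and z = Σ r_i the total number of 1s. Each pair of columns can share at most one row with both entries 1 (else a 2×2 all-ones block appears), so Σ_i C(r_i, 2) ≤ C(96, 2) = 4560. By convexity Σ_i C(r_i, 2) ≥ 65·C(z/65, 2) = z(z − 65)/(2·65), giving z² − 65z − 65·96·95 ≤ 0 and hence z ≤ (1/2)[65 + √(4225 + 4·592800)] = (1/2)[65 + √2375425] ≈ (1/2)(65 + 1541.2414) = 803.1207.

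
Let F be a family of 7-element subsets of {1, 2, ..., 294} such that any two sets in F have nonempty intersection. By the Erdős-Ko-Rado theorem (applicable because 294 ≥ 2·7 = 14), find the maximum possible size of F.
max |F| = C(293, 6) = 834640189104

The Erdős-Ko-Rado theorem states: for n ≥ 2k, an intersecting family of k-subsets of an n-element set has size at most C(n − 1, k − 1), with equality for 'star' families {A ⊆ [n] : |A| = k, i ∈ A} (fix an element i). For n = 294, k = 7: C(293, 6) = 834640189104.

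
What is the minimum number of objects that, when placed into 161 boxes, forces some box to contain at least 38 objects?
n = (38 − 1)·161 + 1 = 5958

By the generalised pigeonhole principle, to guarantee some box contains ≥ r objects we need more than (r − 1) · k objects total. Threshold: n = (r − 1) · k + 1. With r = 38 and k = 161: n = 37 · 161 + 1 = 5957 + 1 = 5958. For n = 5957 = 37 · 161, we can put exactly 37 objects in every box, avoiding 38 in any single one — so 5958 is tight.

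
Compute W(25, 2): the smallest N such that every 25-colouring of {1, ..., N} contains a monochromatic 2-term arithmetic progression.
W(25, 2) = 25 + 1 = 26

A 2-term AP is any pair of integers, so a monochromatic 2-AP exists iff some colour is used at least twice. With 25 colours, the colouring i ↦ i on {1, ..., 25} uses each colour once, avoiding any monochromatic pair, so W(25, 2) > 25. For {1, ..., 26}, pigeonhole forces two integers of the same colour, which form a monochromatic 2-AP. Hence W(25, 2) = 26.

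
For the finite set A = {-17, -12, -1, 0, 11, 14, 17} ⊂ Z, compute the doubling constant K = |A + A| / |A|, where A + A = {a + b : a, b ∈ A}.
K = |A + A| / |A| = 25/7

Enumerate A + A = {a + b : a, b ∈ A}. With |A| = 7, there are |A|^2 = 49 ordered sum pairs; collecting distinct values, A + A = {-34, -29, -24, -18, -17, -13, -12, -6, -3, -2, -1, 0, 2, 5, 10, 11, 13, 14, 16, 17, 22, 25, 28, 31, 34}, so |A + A| = 25. Thus K = 25/7. For comparison, the minimum possible |A + A| over all 7-element sets is 2·7 − 1 = 13 (so min K = 13/7), attained only by arithmetic progressions.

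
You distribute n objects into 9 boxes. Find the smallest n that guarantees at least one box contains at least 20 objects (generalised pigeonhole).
n = (20 − 1)·9 + 1 = 172

By the generalised pigeonhole principle, to guarantee some box contains ≥ r objects we need more than (r − 1) · k objects total. Threshold: n = (r − 1) · k + 1. With r = 20 and k = 9: n = 19 · 9 + 1 = 171 + 1 = 172. For n = 171 = 19 · 9, we can put exactly 19 objects in every box, avoiding 20 in any single one — so 172 is tight.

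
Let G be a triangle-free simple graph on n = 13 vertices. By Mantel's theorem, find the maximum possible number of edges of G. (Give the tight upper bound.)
ex(13, K_3) = ⌊13^2/4⌋ = 42

Mantel (1907): a triangle-free graph on n vertices has at most ⌊n^2/4⌋ edges, with equality for the complete bipartite graph K_{⌊n/2⌋, ⌈n/2⌉}. For n = 13: ⌊13^2/4⌋ = ⌊169/4⌋ = 42. The extremal graph is K_{6, 7}, which has 6·7 = 42 edges.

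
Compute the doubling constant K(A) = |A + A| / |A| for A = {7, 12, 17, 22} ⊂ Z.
K = |A + A| / |A| = 7/4

Enumerate A + A = {a + b : a, b ∈ A}. With |A| = 4, there are |A|^2 = 16 ordered sum pairs; collecting distinct values, A + A = {14, 19, 24, 29, 34, 39, 44}, so |A + A| = 7. Thus K = 7/4. Here |A + A| = 2|A| − 1 = 7, the minimum possible — so K = 7/4 is minimal, which holds iff A is an arithmetic progression.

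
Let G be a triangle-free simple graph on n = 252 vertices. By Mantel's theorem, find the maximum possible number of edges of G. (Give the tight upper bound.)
ex(252, K_3) = ⌊252^2/4⌋ = 15876

Mantel (1907): a triangle-free graph on n vertices has at most ⌊n^2/4⌋ edges, with equality for the complete bipartite graph K_{⌊n/2⌋, ⌈n/2⌉}. For n = 252: ⌊252^2/4⌋ = ⌊63504/4⌋ = 15876. The extremal graph is K_{126, 126}, which has 126·126 = 15876 edges.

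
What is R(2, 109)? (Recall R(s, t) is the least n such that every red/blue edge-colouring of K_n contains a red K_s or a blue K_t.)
R(2, 109) = 109

R(2, k) = k for all k ≥ 2: in a 2-colouring of K_k, either some edge is red (a red K_2) or all edges are blue (a blue K_k). And K_{108} coloured all-blue has no blue K_109, so R(2, 109) > 108. Hence R(2, 109) = 109.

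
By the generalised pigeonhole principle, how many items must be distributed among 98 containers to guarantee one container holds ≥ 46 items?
n = (46 − 1)·98 + 1 = 4411

By the generalised pigeonhole principle, to guarantee some box contains ≥ r objects we need more than (r − 1) · k objects total. Threshold: n = (r − 1) · k + 1. With r = 46 and k = 98: n = 45 · 98 + 1 = 4410 + 1 = 4411. For n = 4410 = 45 · 98, we can put exactly 45 objects in every box, avoiding 46 in any single one — so 4411 is tight.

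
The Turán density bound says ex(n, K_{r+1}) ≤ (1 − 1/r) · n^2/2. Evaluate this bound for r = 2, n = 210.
Turán density bound = (1/2) · 210^2/2 = 11025

Turán's theorem: ex(n, K_{r+1}) is achieved by the complete r-partite Turán graph T(n, r) with parts as balanced as possible, and is at most (1 − 1/r) · n^2/2. For r = 2, n = 210: the density bound is (1/2) · 44100/2 = 11025. Since 2 ∣ 210, the Turán graph T(210, 2) has parts of equal size 105, and its edge count e(T(210, 2)) = 11025 attains the density bound exactly.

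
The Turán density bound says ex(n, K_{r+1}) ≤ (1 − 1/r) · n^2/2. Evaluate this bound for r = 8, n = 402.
Turán density bound = (7/8) · 402^2/2 = 282807/4 ≈ 70701.75

Turán's theorem: ex(n, K_{r+1}) is achieved by the complete r-partite Turán graph T(n, r) with parts as balanced as possible, and is at most (1 − 1/r) · n^2/2. For r = 8, n = 402: the density bound is (7/8) · 161604/2 = 282807/4 ≈ 70701.75. The integer-valued extremum is e(T(402, 8)) = 70701, which is strictly less than the density bound 282807/4 since 8 ∤ 402 (the parts of T(402, 8) cannot all be equal).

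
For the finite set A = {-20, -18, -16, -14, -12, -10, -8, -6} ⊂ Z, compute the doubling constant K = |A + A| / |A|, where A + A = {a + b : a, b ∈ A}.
K = |A + A| / |A| = 15/8

Enumerate A + A = {a + b : a, b ∈ A}. With |A| = 8, there are |A|^2 = 64 ordered sum pairs; collecting distinct values, A + A = {-40, -38, -36, -34, -32, -30, -28, -26, -24, -22, -20, -18, -16, -14, -12}, so |A + A| = 15. Thus K = 15/8. Here |A + A| = 2|A| − 1 = 15, the minimum possible — so K = 15/8 is minimal, which holds iff A is an arithmetic progression.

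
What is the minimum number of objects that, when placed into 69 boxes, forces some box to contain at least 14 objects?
n = (14 − 1)·69 + 1 = 898

By the generalised pigeonhole principle, to guarantee some box contains ≥ r objects we need more than (r − 1) · k objects total. Threshold: n = (r − 1) · k + 1. With r = 14 and k = 69: n = 13 · 69 + 1 = 897 + 1 = 898. For n = 897 = 13 · 69, we can put exactly 13 objects in every box, avoiding 14 in any single one — so 898 is tight.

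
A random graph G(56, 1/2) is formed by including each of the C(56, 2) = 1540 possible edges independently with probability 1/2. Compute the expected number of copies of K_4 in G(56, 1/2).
E[# K_4] = C(56, 4) · (1/2)^C(4, 2) = 367290 / 2^6 = 183645/32 = 5738.90625

For each 4-subset S of vertices (there are C(56, 4) = 367290 such S), let X_S = 1 if S induces a K_4 (all C(4, 2) = 6 edges present). Then P(X_S = 1) = (1/2)^6 = 1/64. By linearity of expectation, E[# K_4] = C(56, 4) · (1/2)^6 = 367290 / 64 = 183645/32 = 5738.90625.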